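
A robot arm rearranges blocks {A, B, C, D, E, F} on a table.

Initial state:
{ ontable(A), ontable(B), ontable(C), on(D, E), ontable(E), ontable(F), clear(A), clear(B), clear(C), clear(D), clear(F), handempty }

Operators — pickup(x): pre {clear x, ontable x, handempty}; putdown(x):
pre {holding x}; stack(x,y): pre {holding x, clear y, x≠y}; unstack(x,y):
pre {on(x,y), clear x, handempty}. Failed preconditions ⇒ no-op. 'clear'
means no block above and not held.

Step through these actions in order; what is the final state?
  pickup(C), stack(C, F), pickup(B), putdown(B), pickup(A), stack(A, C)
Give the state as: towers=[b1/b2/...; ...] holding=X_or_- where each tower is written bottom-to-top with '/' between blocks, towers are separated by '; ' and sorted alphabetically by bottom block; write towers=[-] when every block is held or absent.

towers=[B; E/D; F/C/A] holding=-

step 1 (pickup(C)): towers=[A; B; E/D; F] holding=C
step 2 (stack(C, F)): towers=[A; B; E/D; F/C] holding=-
step 3 (pickup(B)): towers=[A; E/D; F/C] holding=B
step 4 (putdown(B)): towers=[A; B; E/D; F/C] holding=-
step 5 (pickup(A)): towers=[B; E/D; F/C] holding=A
step 6 (stack(A, C)): towers=[B; E/D; F/C/A] holding=-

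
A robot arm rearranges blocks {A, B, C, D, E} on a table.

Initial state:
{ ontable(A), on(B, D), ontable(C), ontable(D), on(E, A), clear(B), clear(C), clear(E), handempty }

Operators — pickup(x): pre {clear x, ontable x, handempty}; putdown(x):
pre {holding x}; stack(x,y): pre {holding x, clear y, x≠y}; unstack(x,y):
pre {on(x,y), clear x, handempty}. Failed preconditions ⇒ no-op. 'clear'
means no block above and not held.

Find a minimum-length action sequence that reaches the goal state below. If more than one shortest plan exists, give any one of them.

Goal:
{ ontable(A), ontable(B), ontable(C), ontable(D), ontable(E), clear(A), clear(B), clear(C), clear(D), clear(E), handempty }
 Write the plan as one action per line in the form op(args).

step 1 (unstack(B, D)): towers=[A/E; C; D] holding=B
step 2 (putdown(B)): towers=[A/E; B; C; D] holding=-
step 3 (unstack(E, A)): towers=[A; B; C; D] holding=E
step 4 (putdown(E)): towers=[A; B; C; D; E] holding=-
goal check: towers=[A; B; C; D; E] holding=- — reached (length 4, optimal by BFS)

unstack(B, D)
putdown(B)
unstack(E, A)
putdown(E)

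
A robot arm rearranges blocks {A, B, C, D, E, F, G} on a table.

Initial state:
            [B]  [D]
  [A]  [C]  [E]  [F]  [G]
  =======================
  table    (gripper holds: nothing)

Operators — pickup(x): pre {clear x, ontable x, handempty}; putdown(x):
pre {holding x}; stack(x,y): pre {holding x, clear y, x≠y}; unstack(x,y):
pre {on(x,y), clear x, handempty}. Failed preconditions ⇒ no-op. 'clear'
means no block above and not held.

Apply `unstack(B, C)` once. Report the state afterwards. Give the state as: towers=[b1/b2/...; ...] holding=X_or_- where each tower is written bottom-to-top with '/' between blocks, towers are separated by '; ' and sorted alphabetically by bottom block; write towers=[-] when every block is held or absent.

towers=[A; C; E/B; F/D; G] holding=-

before: towers=[A; C; E/B; F/D; G] holding=-
pre[unstack(B, C)]: on(B,C) fail, clear(B) ok, handempty ok
on(B,C) unmet → unstack(B, C) is a no-op
after:  towers=[A; C; E/B; F/D; G] holding=-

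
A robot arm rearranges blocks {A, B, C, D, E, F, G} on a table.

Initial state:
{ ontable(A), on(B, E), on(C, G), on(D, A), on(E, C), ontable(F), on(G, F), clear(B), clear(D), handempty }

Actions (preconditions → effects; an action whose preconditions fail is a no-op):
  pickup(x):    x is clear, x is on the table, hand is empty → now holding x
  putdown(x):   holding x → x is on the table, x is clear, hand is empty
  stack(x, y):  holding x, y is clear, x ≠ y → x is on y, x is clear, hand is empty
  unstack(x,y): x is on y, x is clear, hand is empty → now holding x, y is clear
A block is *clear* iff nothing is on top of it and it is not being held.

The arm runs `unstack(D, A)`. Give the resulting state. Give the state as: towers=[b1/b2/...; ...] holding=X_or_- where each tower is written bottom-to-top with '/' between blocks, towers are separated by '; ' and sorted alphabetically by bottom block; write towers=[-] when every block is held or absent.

before: towers=[A/D; F/G/C/E/B] holding=-
pre[unstack(D, A)]: on(D,A) ✓, clear(D) ✓, handempty ✓
all met → apply unstack(D, A)
after:  towers=[A; F/G/C/E/B] holding=D

towers=[A; F/G/C/E/B] holding=D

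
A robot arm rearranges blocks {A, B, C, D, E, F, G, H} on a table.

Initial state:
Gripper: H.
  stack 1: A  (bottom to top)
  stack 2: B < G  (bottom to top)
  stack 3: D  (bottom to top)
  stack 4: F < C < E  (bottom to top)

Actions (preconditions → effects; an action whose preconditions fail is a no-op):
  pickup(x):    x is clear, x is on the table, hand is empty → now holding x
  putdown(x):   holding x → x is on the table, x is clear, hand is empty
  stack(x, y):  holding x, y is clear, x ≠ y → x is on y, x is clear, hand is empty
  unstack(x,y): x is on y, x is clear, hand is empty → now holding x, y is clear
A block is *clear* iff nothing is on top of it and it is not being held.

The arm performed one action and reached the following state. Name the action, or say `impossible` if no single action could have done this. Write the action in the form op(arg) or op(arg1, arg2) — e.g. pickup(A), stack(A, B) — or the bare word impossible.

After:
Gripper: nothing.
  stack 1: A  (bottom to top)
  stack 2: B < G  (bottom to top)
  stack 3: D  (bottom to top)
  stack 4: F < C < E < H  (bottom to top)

stack(H, E)

target: towers=[A; B/G; D; F/C/E/H] holding=-
        putdown(H) → towers=[A; B/G; D; F/C/E; H] holding=-
       stack(H, G) → towers=[A; B/G/H; D; F/C/E] holding=-
       stack(H, A) → towers=[A/H; B/G; D; F/C/E] holding=-
       stack(H, E) → towers=[A; B/G; D; F/C/E/H] holding=-  ← match
       stack(H, D) → towers=[A; B/G; D/H; F/C/E] holding=-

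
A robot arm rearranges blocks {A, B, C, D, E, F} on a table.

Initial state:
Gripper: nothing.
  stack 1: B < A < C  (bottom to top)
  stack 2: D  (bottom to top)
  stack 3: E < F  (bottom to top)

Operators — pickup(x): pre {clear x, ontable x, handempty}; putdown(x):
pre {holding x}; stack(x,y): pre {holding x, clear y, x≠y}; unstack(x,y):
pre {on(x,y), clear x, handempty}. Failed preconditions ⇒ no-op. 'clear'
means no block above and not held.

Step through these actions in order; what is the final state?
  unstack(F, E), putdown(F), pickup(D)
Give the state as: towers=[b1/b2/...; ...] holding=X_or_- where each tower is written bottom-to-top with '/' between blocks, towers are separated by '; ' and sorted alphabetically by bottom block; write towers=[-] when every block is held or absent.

towers=[B/A/C; E; F] holding=D

step 1 (unstack(F, E)): towers=[B/A/C; D; E] holding=F
step 2 (putdown(F)): towers=[B/A/C; D; E; F] holding=-
step 3 (pickup(D)): towers=[B/A/C; E; F] holding=D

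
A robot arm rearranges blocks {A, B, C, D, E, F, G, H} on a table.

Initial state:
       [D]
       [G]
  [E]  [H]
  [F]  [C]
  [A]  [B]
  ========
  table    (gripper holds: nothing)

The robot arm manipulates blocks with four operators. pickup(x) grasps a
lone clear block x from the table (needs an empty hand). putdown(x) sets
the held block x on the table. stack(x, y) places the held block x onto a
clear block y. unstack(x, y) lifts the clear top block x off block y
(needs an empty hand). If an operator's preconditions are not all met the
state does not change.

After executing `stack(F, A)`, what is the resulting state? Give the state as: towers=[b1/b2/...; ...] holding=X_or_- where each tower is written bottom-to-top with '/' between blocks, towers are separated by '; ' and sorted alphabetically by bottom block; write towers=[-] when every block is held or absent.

before: towers=[A/F/E; B/C/H/G/D] holding=-
pre[stack(F, A)]: holding(F) no, clear(A) no, F≠A yes
holding(F), clear(A) unmet → stack(F, A) is a no-op
after:  towers=[A/F/E; B/C/H/G/D] holding=-

towers=[A/F/E; B/C/H/G/D] holding=-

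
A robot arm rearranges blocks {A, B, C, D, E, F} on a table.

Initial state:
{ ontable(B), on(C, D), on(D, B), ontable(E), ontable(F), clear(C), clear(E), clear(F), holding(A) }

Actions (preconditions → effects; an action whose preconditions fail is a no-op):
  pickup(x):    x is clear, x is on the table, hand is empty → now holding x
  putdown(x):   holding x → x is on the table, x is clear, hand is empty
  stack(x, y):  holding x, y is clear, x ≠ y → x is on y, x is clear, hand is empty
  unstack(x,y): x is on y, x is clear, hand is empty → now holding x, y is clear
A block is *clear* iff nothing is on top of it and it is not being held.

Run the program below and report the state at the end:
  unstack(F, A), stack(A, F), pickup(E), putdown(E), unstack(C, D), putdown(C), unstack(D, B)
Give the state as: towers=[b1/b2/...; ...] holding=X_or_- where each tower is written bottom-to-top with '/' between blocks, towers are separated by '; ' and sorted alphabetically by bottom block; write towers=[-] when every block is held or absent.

step 1 (unstack(F, A)) [no-op]: towers=[B/D/C; E; F] holding=A
step 2 (stack(A, F)): towers=[B/D/C; E; F/A] holding=-
step 3 (pickup(E)): towers=[B/D/C; F/A] holding=E
step 4 (putdown(E)): towers=[B/D/C; E; F/A] holding=-
step 5 (unstack(C, D)): towers=[B/D; E; F/A] holding=C
step 6 (putdown(C)): towers=[B/D; C; E; F/A] holding=-
step 7 (unstack(D, B)): towers=[B; C; E; F/A] holding=D

towers=[B; C; E; F/A] holding=D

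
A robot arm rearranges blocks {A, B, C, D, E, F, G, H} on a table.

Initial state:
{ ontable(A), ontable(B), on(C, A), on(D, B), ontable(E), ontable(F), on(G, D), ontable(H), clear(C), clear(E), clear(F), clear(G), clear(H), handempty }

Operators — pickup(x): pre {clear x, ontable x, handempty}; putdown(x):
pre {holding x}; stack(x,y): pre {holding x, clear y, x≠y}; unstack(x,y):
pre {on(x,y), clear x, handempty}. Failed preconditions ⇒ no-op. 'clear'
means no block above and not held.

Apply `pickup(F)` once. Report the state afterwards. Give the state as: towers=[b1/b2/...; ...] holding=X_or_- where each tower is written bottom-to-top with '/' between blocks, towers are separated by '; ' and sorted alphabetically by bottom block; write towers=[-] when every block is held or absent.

before: towers=[A/C; B/D/G; E; F; H] holding=-
pre[pickup(F)]: clear(F) yes, ontable(F) yes, handempty yes
all met → apply pickup(F)
after:  towers=[A/C; B/D/G; E; H] holding=F

towers=[A/C; B/D/G; E; H] holding=F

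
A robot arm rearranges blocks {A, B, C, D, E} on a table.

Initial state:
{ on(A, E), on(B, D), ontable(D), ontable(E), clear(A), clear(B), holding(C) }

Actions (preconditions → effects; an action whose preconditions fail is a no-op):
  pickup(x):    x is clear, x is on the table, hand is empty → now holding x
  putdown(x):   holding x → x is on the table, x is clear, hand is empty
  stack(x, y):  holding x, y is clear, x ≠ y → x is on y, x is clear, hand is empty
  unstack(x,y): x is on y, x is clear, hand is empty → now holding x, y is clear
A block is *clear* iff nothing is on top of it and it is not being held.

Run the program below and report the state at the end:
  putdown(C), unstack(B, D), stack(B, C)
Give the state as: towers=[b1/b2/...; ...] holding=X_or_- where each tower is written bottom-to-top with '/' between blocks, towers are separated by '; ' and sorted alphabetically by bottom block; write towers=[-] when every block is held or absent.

step 1 (putdown(C)): towers=[C; D/B; E/A] holding=-
step 2 (unstack(B, D)): towers=[C; D; E/A] holding=B
step 3 (stack(B, C)): towers=[C/B; D; E/A] holding=-

towers=[C/B; D; E/A] holding=-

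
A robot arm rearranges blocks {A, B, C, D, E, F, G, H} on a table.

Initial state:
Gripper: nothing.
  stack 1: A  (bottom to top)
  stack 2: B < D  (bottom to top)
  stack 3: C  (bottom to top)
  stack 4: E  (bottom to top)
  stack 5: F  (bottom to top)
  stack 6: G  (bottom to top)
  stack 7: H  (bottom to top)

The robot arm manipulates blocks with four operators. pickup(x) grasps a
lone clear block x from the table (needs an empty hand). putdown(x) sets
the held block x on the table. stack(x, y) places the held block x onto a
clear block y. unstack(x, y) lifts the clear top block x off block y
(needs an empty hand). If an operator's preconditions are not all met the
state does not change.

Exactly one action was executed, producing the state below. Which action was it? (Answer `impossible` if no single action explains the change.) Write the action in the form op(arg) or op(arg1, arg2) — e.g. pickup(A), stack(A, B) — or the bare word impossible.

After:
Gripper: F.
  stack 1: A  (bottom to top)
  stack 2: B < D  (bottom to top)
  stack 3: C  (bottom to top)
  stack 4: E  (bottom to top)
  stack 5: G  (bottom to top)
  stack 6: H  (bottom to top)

target: towers=[A; B/D; C; E; G; H] holding=F
         pickup(G) → towers=[A; B/D; C; E; F; H] holding=G
         pickup(A) → towers=[B/D; C; E; F; G; H] holding=A
         pickup(E) → towers=[A; B/D; C; F; G; H] holding=E
         pickup(H) → towers=[A; B/D; C; E; F; G] holding=H
         pickup(F) → towers=[A; B/D; C; E; G; H] holding=F  ← match
     unstack(D, B) → towers=[A; B; C; E; F; G; H] holding=D
         pickup(C) → towers=[A; B/D; E; F; G; H] holding=C

pickup(F)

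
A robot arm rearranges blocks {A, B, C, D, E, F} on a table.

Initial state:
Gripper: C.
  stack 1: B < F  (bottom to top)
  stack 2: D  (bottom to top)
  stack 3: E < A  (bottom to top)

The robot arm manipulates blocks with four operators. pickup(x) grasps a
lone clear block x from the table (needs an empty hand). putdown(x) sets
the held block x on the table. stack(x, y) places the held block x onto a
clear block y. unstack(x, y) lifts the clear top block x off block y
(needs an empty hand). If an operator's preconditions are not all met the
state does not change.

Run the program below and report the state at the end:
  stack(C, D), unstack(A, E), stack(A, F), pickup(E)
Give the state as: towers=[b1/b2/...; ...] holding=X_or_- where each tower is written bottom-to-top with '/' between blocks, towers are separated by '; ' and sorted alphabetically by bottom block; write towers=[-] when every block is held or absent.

step 1 (stack(C, D)): towers=[B/F; D/C; E/A] holding=-
step 2 (unstack(A, E)): towers=[B/F; D/C; E] holding=A
step 3 (stack(A, F)): towers=[B/F/A; D/C; E] holding=-
step 4 (pickup(E)): towers=[B/F/A; D/C] holding=E

towers=[B/F/A; D/C] holding=E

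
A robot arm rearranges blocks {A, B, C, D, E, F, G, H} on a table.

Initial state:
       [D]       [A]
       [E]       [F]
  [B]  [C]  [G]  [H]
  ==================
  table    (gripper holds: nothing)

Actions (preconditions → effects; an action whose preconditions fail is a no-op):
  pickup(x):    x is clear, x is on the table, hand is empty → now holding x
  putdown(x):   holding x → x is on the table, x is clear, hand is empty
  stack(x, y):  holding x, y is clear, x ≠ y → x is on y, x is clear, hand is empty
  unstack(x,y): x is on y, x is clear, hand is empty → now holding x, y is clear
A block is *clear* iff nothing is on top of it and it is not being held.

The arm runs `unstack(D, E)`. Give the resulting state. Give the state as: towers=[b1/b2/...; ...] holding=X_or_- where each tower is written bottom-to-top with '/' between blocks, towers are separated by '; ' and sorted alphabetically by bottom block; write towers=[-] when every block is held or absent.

before: towers=[B; C/E/D; G; H/F/A] holding=-
pre[unstack(D, E)]: on(D,E) yes, clear(D) yes, handempty yes
all met → apply unstack(D, E)
after:  towers=[B; C/E; G; H/F/A] holding=D

towers=[B; C/E; G; H/F/A] holding=D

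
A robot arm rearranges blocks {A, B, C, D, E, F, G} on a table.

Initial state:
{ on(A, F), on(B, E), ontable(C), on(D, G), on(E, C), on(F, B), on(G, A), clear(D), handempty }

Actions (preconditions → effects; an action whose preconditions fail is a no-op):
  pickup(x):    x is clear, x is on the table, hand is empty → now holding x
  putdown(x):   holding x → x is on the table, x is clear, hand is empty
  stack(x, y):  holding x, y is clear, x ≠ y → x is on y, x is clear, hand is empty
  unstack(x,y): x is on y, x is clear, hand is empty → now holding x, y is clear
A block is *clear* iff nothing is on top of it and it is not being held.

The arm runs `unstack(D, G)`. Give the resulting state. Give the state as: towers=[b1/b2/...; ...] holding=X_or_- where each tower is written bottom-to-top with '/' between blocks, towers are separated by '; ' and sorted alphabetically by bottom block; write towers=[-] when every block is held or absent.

towers=[C/E/B/F/A/G] holding=D

before: towers=[C/E/B/F/A/G/D] holding=-
pre[unstack(D, G)]: on(D,G) yes, clear(D) yes, handempty yes
all met → apply unstack(D, G)
after:  towers=[C/E/B/F/A/G] holding=D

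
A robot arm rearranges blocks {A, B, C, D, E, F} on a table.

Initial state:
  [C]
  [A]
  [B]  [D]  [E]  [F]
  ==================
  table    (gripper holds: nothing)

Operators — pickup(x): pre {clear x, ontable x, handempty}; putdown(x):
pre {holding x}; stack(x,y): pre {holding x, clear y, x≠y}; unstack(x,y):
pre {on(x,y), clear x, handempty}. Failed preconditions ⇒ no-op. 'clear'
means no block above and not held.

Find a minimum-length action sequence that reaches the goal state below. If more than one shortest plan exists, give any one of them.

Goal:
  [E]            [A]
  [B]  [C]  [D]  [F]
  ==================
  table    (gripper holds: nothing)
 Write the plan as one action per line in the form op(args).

step 1 (unstack(C, A)): towers=[B/A; D; E; F] holding=C
step 2 (putdown(C)): towers=[B/A; C; D; E; F] holding=-
step 3 (unstack(A, B)): towers=[B; C; D; E; F] holding=A
step 4 (stack(A, F)): towers=[B; C; D; E; F/A] holding=-
step 5 (pickup(E)): towers=[B; C; D; F/A] holding=E
step 6 (stack(E, B)): towers=[B/E; C; D; F/A] holding=-
goal check: towers=[B/E; C; D; F/A] holding=- — reached (length 6, optimal by BFS)

unstack(C, A)
putdown(C)
unstack(A, B)
stack(A, F)
pickup(E)
stack(E, B)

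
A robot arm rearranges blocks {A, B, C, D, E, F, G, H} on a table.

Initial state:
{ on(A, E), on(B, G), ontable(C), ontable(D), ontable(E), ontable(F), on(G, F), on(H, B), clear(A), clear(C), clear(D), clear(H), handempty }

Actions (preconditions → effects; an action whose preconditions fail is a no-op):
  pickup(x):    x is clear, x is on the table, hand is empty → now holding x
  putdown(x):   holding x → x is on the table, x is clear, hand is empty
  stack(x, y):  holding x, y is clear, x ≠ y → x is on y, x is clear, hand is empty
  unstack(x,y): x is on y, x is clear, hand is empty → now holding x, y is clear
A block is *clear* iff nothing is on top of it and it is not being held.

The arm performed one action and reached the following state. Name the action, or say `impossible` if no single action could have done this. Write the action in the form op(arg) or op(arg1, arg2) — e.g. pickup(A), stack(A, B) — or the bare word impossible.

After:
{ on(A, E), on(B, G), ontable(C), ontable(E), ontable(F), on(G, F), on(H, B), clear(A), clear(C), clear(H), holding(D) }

pickup(D)

target: towers=[C; E/A; F/G/B/H] holding=D
     unstack(A, E) → towers=[C; D; E; F/G/B/H] holding=A
     unstack(H, B) → towers=[C; D; E/A; F/G/B] holding=H
         pickup(D) → towers=[C; E/A; F/G/B/H] holding=D  ← match
         pickup(C) → towers=[D; E/A; F/G/B/H] holding=C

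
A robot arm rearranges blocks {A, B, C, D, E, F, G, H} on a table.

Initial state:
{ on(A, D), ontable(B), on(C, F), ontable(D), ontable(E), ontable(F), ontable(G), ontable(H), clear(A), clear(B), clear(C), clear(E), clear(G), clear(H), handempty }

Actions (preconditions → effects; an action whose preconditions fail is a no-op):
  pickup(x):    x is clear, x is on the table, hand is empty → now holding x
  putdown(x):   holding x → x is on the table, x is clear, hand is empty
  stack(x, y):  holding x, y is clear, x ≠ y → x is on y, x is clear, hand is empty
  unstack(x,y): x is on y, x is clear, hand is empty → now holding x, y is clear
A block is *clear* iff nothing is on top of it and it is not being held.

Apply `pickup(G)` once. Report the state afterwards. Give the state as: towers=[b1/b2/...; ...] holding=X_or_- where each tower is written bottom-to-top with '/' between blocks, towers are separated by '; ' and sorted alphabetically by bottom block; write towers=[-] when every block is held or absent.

towers=[B; D/A; E; F/C; H] holding=G

before: towers=[B; D/A; E; F/C; G; H] holding=-
pre[pickup(G)]: clear(G) ✓, ontable(G) ✓, handempty ✓
all met → apply pickup(G)
after:  towers=[B; D/A; E; F/C; H] holding=G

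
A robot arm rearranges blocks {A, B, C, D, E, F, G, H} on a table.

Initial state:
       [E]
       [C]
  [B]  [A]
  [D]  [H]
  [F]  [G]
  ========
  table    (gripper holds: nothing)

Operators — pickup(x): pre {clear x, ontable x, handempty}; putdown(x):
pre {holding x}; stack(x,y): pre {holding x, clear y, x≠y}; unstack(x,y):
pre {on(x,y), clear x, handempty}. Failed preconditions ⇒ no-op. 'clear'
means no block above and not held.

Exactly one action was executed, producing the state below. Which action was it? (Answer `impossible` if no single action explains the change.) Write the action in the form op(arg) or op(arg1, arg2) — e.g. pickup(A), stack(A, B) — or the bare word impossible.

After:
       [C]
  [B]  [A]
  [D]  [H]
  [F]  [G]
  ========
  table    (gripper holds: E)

target: towers=[F/D/B; G/H/A/C] holding=E
     unstack(E, C) → towers=[F/D/B; G/H/A/C] holding=E  ← match
     unstack(B, D) → towers=[F/D; G/H/A/C/E] holding=B

unstack(E, C)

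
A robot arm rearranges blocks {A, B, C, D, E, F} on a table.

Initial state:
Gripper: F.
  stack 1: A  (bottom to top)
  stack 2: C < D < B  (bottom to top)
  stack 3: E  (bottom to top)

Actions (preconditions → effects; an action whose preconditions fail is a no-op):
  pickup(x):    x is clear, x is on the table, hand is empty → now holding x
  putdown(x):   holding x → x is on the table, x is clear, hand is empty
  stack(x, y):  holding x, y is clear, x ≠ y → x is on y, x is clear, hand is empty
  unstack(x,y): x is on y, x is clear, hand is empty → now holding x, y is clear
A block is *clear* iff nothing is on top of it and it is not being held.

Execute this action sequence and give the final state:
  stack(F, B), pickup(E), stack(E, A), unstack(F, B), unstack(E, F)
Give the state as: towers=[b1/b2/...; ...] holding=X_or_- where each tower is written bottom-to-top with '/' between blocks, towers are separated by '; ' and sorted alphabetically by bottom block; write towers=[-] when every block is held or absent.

towers=[A/E; C/D/B] holding=F

step 1 (stack(F, B)): towers=[A; C/D/B/F; E] holding=-
step 2 (pickup(E)): towers=[A; C/D/B/F] holding=E
step 3 (stack(E, A)): towers=[A/E; C/D/B/F] holding=-
step 4 (unstack(F, B)): towers=[A/E; C/D/B] holding=F
step 5 (unstack(E, F)) [no-op]: towers=[A/E; C/D/B] holding=F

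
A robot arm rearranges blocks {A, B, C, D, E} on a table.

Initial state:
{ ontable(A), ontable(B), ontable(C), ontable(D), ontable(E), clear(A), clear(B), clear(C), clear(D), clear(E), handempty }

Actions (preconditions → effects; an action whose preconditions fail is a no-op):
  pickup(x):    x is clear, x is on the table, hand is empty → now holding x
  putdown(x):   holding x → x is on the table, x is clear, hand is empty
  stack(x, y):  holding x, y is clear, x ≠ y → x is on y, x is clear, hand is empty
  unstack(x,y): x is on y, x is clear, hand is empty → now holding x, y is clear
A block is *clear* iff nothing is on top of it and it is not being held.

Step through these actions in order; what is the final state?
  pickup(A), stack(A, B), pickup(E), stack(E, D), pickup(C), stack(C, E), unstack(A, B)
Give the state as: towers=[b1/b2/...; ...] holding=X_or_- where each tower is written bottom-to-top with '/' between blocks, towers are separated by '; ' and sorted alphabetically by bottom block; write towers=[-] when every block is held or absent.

towers=[B; D/E/C] holding=A

step 1 (pickup(A)): towers=[B; C; D; E] holding=A
step 2 (stack(A, B)): towers=[B/A; C; D; E] holding=-
step 3 (pickup(E)): towers=[B/A; C; D] holding=E
step 4 (stack(E, D)): towers=[B/A; C; D/E] holding=-
step 5 (pickup(C)): towers=[B/A; D/E] holding=C
step 6 (stack(C, E)): towers=[B/A; D/E/C] holding=-
step 7 (unstack(A, B)): towers=[B; D/E/C] holding=A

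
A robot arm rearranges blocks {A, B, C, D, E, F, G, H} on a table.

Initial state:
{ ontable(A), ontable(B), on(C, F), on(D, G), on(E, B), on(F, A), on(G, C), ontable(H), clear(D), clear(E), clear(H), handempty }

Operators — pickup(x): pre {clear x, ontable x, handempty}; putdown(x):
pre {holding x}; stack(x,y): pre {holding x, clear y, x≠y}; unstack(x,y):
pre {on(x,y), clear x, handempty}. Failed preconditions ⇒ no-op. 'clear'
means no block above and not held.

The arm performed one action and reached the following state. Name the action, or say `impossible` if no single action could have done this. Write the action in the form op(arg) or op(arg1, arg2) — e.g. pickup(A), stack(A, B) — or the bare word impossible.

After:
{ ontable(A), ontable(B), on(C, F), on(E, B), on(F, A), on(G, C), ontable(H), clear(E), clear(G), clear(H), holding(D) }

unstack(D, G)

target: towers=[A/F/C/G; B/E; H] holding=D
     unstack(E, B) → towers=[A/F/C/G/D; B; H] holding=E
         pickup(H) → towers=[A/F/C/G/D; B/E] holding=H
     unstack(D, G) → towers=[A/F/C/G; B/E; H] holding=D  ← match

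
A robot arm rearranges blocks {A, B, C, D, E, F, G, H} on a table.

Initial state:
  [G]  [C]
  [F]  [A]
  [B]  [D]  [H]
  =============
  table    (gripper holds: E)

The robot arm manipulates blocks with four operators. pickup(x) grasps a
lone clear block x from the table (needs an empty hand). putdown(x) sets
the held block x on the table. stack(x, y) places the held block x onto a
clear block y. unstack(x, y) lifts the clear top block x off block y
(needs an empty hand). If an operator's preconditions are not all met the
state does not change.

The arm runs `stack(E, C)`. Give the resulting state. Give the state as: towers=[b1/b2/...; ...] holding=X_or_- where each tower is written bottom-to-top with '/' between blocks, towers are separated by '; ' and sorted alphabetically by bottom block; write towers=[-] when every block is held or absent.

before: towers=[B/F/G; D/A/C; H] holding=E
pre[stack(E, C)]: holding(E) yes, clear(C) yes, E≠C yes
all met → apply stack(E, C)
after:  towers=[B/F/G; D/A/C/E; H] holding=-

towers=[B/F/G; D/A/C/E; H] holding=-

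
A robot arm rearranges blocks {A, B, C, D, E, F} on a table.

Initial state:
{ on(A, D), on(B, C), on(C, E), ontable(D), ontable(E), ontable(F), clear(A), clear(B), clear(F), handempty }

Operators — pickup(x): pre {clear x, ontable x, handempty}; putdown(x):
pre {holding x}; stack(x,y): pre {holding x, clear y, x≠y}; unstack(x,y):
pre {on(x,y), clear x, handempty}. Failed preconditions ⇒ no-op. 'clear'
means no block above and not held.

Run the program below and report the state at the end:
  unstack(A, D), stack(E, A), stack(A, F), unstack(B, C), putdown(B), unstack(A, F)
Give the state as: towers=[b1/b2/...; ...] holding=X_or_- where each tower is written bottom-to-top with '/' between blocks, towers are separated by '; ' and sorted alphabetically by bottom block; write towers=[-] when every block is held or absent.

towers=[B; D; E/C; F] holding=A

step 1 (unstack(A, D)): towers=[D; E/C/B; F] holding=A
step 2 (stack(E, A)) [no-op]: towers=[D; E/C/B; F] holding=A
step 3 (stack(A, F)): towers=[D; E/C/B; F/A] holding=-
step 4 (unstack(B, C)): towers=[D; E/C; F/A] holding=B
step 5 (putdown(B)): towers=[B; D; E/C; F/A] holding=-
step 6 (unstack(A, F)): towers=[B; D; E/C; F] holding=A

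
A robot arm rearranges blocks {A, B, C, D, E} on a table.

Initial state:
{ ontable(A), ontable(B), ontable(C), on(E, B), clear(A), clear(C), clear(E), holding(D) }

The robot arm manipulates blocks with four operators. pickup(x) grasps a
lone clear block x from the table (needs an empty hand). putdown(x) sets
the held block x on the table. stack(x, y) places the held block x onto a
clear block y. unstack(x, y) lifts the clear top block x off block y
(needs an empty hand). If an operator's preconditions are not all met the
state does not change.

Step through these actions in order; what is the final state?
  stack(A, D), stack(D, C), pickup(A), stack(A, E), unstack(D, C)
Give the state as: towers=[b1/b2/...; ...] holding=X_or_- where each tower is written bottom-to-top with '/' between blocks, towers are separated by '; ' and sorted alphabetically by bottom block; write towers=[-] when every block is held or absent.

step 1 (stack(A, D)) [no-op]: towers=[A; B/E; C] holding=D
step 2 (stack(D, C)): towers=[A; B/E; C/D] holding=-
step 3 (pickup(A)): towers=[B/E; C/D] holding=A
step 4 (stack(A, E)): towers=[B/E/A; C/D] holding=-
step 5 (unstack(D, C)): towers=[B/E/A; C] holding=D

towers=[B/E/A; C] holding=D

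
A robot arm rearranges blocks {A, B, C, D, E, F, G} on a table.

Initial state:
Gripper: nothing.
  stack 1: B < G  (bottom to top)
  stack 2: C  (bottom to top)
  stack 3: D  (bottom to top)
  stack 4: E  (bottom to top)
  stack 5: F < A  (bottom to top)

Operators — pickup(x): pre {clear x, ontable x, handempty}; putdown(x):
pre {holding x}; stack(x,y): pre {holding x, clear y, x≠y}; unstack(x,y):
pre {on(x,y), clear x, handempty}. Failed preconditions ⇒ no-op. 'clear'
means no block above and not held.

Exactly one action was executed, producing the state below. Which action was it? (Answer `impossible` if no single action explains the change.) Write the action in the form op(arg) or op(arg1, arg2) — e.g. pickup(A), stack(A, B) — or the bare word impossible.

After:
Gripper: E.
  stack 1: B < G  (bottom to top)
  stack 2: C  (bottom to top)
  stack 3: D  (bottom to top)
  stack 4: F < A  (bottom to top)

pickup(E)

target: towers=[B/G; C; D; F/A] holding=E
     unstack(G, B) → towers=[B; C; D; E; F/A] holding=G
         pickup(D) → towers=[B/G; C; E; F/A] holding=D
     unstack(A, F) → towers=[B/G; C; D; E; F] holding=A
         pickup(E) → towers=[B/G; C; D; F/A] holding=E  ← match
         pickup(C) → towers=[B/G; D; E; F/A] holding=C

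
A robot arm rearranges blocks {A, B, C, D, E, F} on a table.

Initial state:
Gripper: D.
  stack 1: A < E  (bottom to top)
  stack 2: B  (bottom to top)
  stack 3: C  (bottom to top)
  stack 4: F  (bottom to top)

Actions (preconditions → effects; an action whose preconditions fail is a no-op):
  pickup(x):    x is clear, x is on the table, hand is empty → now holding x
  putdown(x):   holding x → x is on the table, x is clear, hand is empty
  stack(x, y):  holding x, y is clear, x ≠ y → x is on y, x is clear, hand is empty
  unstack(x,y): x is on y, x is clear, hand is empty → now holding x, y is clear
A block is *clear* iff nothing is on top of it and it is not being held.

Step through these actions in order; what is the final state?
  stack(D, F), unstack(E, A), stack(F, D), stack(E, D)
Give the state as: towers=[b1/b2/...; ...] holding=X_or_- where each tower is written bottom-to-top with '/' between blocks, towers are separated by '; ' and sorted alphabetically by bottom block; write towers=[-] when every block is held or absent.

step 1 (stack(D, F)): towers=[A/E; B; C; F/D] holding=-
step 2 (unstack(E, A)): towers=[A; B; C; F/D] holding=E
step 3 (stack(F, D)) [no-op]: towers=[A; B; C; F/D] holding=E
step 4 (stack(E, D)): towers=[A; B; C; F/D/E] holding=-

towers=[A; B; C; F/D/E] holding=-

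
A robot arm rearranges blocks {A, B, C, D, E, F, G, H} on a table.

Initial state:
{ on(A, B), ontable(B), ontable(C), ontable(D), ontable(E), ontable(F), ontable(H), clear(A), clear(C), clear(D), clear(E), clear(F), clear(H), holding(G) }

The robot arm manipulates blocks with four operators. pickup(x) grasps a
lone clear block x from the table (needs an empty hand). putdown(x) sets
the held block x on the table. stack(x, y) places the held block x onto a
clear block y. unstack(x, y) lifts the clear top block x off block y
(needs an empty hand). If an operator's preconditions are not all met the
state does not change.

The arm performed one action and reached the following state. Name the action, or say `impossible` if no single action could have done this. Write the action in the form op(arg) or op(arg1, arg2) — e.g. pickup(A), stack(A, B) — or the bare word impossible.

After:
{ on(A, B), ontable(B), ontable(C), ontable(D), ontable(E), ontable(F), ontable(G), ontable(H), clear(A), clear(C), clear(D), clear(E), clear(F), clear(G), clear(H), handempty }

putdown(G)

target: towers=[B/A; C; D; E; F; G; H] holding=-
        putdown(G) → towers=[B/A; C; D; E; F; G; H] holding=-  ← match
       stack(G, A) → towers=[B/A/G; C; D; E; F; H] holding=-
       stack(G, E) → towers=[B/A; C; D; E/G; F; H] holding=-
       stack(G, H) → towers=[B/A; C; D; E; F; H/G] holding=-
       stack(G, F) → towers=[B/A; C; D; E; F/G; H] holding=-
       stack(G, D) → towers=[B/A; C; D/G; E; F; H] holding=-
       stack(G, C) → towers=[B/A; C/G; D; E; F; H] holding=-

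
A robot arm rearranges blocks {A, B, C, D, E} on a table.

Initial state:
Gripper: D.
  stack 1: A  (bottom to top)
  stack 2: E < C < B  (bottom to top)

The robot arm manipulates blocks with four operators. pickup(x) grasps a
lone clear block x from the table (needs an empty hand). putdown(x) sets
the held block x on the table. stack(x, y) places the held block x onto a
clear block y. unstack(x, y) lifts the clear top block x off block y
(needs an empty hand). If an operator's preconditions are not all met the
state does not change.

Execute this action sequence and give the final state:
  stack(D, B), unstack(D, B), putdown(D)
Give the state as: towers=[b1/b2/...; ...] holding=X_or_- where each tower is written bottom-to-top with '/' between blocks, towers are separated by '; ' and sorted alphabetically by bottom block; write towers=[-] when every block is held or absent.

step 1 (stack(D, B)): towers=[A; E/C/B/D] holding=-
step 2 (unstack(D, B)): towers=[A; E/C/B] holding=D
step 3 (putdown(D)): towers=[A; D; E/C/B] holding=-

towers=[A; D; E/C/B] holding=-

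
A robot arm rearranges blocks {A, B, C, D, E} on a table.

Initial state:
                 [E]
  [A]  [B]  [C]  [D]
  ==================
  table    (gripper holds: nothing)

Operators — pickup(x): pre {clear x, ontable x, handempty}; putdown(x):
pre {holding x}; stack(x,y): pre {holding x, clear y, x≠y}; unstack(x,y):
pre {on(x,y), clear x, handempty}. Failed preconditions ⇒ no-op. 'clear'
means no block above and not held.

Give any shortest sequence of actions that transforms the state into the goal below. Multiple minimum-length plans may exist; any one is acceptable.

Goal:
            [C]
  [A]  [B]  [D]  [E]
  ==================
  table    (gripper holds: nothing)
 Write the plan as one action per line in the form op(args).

step 1 (unstack(E, D)): towers=[A; B; C; D] holding=E
step 2 (putdown(E)): towers=[A; B; C; D; E] holding=-
step 3 (pickup(C)): towers=[A; B; D; E] holding=C
step 4 (stack(C, D)): towers=[A; B; D/C; E] holding=-
goal check: towers=[A; B; D/C; E] holding=- — reached (length 4, optimal by BFS)

unstack(E, D)
putdown(E)
pickup(C)
stack(C, D)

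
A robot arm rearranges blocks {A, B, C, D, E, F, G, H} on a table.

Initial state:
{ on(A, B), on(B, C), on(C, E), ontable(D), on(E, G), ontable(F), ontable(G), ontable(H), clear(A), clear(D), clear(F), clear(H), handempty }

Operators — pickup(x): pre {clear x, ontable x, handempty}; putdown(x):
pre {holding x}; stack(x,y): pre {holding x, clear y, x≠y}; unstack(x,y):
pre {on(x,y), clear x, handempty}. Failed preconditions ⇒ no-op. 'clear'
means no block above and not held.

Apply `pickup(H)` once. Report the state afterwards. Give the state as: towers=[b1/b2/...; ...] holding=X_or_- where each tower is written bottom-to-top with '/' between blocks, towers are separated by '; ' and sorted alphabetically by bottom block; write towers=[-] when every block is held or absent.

before: towers=[D; F; G/E/C/B/A; H] holding=-
pre[pickup(H)]: clear(H) ✓, ontable(H) ✓, handempty ✓
all met → apply pickup(H)
after:  towers=[D; F; G/E/C/B/A] holding=H

towers=[D; F; G/E/C/B/A] holding=H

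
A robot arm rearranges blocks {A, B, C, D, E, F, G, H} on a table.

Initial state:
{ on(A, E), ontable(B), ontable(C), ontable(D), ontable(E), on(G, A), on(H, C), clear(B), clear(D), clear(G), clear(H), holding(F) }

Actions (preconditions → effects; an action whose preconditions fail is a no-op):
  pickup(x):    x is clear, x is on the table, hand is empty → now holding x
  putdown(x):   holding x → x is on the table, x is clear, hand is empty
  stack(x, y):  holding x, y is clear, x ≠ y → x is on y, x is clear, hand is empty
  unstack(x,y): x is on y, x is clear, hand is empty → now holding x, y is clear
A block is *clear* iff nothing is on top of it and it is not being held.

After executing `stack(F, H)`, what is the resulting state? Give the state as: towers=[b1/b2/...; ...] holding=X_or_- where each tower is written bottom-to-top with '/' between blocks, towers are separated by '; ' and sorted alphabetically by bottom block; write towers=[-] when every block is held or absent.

towers=[B; C/H/F; D; E/A/G] holding=-

before: towers=[B; C/H; D; E/A/G] holding=F
pre[stack(F, H)]: holding(F) ok, clear(H) ok, F≠H ok
all met → apply stack(F, H)
after:  towers=[B; C/H/F; D; E/A/G] holding=-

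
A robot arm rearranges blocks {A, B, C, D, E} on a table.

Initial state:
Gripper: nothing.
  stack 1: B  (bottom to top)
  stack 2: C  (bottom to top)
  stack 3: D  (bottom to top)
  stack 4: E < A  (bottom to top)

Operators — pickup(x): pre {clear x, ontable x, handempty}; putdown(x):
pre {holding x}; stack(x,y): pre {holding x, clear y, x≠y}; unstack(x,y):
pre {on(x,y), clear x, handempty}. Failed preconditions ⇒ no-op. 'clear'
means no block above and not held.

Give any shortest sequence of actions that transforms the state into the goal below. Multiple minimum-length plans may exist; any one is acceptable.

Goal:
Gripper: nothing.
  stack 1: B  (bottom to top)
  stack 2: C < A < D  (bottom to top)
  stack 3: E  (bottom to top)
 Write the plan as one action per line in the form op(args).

step 1 (unstack(A, E)): towers=[B; C; D; E] holding=A
step 2 (stack(A, C)): towers=[B; C/A; D; E] holding=-
step 3 (pickup(D)): towers=[B; C/A; E] holding=D
step 4 (stack(D, A)): towers=[B; C/A/D; E] holding=-
goal check: towers=[B; C/A/D; E] holding=- — reached (length 4, optimal by BFS)

unstack(A, E)
stack(A, C)
pickup(D)
stack(D, A)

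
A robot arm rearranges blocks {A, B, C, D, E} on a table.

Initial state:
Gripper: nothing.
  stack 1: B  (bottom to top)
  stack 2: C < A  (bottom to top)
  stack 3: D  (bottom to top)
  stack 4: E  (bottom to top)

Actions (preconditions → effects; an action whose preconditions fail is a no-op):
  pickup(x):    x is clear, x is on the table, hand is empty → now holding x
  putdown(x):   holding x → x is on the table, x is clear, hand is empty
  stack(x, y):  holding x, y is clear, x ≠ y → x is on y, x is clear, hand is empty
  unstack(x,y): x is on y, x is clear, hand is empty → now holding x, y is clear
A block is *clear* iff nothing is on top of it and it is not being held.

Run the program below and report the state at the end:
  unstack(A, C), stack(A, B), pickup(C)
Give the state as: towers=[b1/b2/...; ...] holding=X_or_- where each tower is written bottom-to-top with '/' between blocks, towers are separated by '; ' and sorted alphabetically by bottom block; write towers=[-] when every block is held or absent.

towers=[B/A; D; E] holding=C

step 1 (unstack(A, C)): towers=[B; C; D; E] holding=A
step 2 (stack(A, B)): towers=[B/A; C; D; E] holding=-
step 3 (pickup(C)): towers=[B/A; D; E] holding=C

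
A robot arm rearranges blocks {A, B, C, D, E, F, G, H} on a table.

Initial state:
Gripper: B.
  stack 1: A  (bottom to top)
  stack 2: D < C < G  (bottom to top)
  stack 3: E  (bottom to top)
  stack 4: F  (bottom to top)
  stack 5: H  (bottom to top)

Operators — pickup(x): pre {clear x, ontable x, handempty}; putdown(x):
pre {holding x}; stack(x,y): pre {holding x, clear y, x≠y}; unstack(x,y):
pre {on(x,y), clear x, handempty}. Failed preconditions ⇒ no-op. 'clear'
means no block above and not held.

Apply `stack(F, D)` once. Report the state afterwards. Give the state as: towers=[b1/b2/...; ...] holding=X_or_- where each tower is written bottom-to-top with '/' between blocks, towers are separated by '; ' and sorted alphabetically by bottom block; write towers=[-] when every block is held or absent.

before: towers=[A; D/C/G; E; F; H] holding=B
pre[stack(F, D)]: holding(F) no, clear(D) no, F≠D yes
holding(F), clear(D) unmet → stack(F, D) is a no-op
after:  towers=[A; D/C/G; E; F; H] holding=B

towers=[A; D/C/G; E; F; H] holding=B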